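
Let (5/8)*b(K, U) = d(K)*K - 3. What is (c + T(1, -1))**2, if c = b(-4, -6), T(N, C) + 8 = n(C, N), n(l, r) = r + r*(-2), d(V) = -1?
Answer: 1369/25 ≈ 54.760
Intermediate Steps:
n(l, r) = -r (n(l, r) = r - 2*r = -r)
b(K, U) = -24/5 - 8*K/5 (b(K, U) = 8*(-K - 3)/5 = 8*(-3 - K)/5 = -24/5 - 8*K/5)
T(N, C) = -8 - N
c = 8/5 (c = -24/5 - 8/5*(-4) = -24/5 + 32/5 = 8/5 ≈ 1.6000)
(c + T(1, -1))**2 = (8/5 + (-8 - 1*1))**2 = (8/5 + (-8 - 1))**2 = (8/5 - 9)**2 = (-37/5)**2 = 1369/25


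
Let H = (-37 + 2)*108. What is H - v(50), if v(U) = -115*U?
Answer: 1970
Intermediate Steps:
H = -3780 (H = -35*108 = -3780)
H - v(50) = -3780 - (-115)*50 = -3780 - 1*(-5750) = -3780 + 5750 = 1970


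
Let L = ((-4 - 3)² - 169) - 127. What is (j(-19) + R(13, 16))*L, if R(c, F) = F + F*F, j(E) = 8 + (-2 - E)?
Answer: -73359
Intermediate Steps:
L = -247 (L = ((-7)² - 169) - 127 = (49 - 169) - 127 = -120 - 127 = -247)
j(E) = 6 - E
R(c, F) = F + F²
(j(-19) + R(13, 16))*L = ((6 - 1*(-19)) + 16*(1 + 16))*(-247) = ((6 + 19) + 16*17)*(-247) = (25 + 272)*(-247) = 297*(-247) = -73359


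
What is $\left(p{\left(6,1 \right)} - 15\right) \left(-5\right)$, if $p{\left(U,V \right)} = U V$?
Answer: $45$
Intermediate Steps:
$\left(p{\left(6,1 \right)} - 15\right) \left(-5\right) = \left(6 \cdot 1 - 15\right) \left(-5\right) = \left(6 - 15\right) \left(-5\right) = \left(-9\right) \left(-5\right) = 45$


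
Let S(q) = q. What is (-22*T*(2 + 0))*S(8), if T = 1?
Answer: -352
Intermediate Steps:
(-22*T*(2 + 0))*S(8) = -22*(2 + 0)*8 = -22*2*8 = -44*8 = -352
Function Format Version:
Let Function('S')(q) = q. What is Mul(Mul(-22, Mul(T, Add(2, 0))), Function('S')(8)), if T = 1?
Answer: -352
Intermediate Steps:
Mul(Mul(-22, Mul(T, Add(2, 0))), Function('S')(8)) = Mul(Mul(-22, Mul(1, Add(2, 0))), 8) = Mul(Mul(-22, Mul(1, 2)), 8) = Mul(Mul(-22, 2), 8) = Mul(-44, 8) = -352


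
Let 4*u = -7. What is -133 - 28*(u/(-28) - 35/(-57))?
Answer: -34643/228 ≈ -151.94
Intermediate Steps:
u = -7/4 (u = (1/4)*(-7) = -7/4 ≈ -1.7500)
-133 - 28*(u/(-28) - 35/(-57)) = -133 - 28*(-7/4/(-28) - 35/(-57)) = -133 - 28*(-7/4*(-1/28) - 35*(-1/57)) = -133 - 28*(1/16 + 35/57) = -133 - 28*617/912 = -133 - 4319/228 = -34643/228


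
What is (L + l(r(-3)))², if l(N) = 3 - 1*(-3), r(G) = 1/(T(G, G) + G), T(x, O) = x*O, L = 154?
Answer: 25600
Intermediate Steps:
T(x, O) = O*x
r(G) = 1/(G + G²) (r(G) = 1/(G*G + G) = 1/(G² + G) = 1/(G + G²))
l(N) = 6 (l(N) = 3 + 3 = 6)
(L + l(r(-3)))² = (154 + 6)² = 160² = 25600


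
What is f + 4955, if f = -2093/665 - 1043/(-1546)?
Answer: 727377681/146870 ≈ 4952.5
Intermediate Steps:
f = -363169/146870 (f = -2093*1/665 - 1043*(-1/1546) = -299/95 + 1043/1546 = -363169/146870 ≈ -2.4727)
f + 4955 = -363169/146870 + 4955 = 727377681/146870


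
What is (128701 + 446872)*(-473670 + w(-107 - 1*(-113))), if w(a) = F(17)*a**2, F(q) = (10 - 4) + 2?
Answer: -272465897886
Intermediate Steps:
F(q) = 8 (F(q) = 6 + 2 = 8)
w(a) = 8*a**2
(128701 + 446872)*(-473670 + w(-107 - 1*(-113))) = (128701 + 446872)*(-473670 + 8*(-107 - 1*(-113))**2) = 575573*(-473670 + 8*(-107 + 113)**2) = 575573*(-473670 + 8*6**2) = 575573*(-473670 + 8*36) = 575573*(-473670 + 288) = 575573*(-473382) = -272465897886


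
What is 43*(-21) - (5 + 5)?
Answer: -913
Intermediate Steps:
43*(-21) - (5 + 5) = -903 - 1*10 = -903 - 10 = -913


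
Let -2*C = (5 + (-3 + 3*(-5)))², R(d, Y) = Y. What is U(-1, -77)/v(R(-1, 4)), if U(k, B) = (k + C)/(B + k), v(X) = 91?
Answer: 57/4732 ≈ 0.012046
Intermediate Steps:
C = -169/2 (C = -(5 + (-3 + 3*(-5)))²/2 = -(5 + (-3 - 15))²/2 = -(5 - 18)²/2 = -½*(-13)² = -½*169 = -169/2 ≈ -84.500)
U(k, B) = (-169/2 + k)/(B + k) (U(k, B) = (k - 169/2)/(B + k) = (-169/2 + k)/(B + k))
U(-1, -77)/v(R(-1, 4)) = ((-169/2 - 1)/(-77 - 1))/91 = (-171/2/(-78))*(1/91) = -1/78*(-171/2)*(1/91) = (57/52)*(1/91) = 57/4732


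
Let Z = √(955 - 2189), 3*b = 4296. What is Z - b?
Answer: -1432 + I*√1234 ≈ -1432.0 + 35.128*I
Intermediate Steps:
b = 1432 (b = (⅓)*4296 = 1432)
Z = I*√1234 (Z = √(-1234) = I*√1234 ≈ 35.128*I)
Z - b = I*√1234 - 1*1432 = I*√1234 - 1432 = -1432 + I*√1234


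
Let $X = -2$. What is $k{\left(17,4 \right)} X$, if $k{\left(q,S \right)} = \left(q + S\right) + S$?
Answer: $-50$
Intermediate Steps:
$k{\left(q,S \right)} = q + 2 S$ ($k{\left(q,S \right)} = \left(S + q\right) + S = q + 2 S$)
$k{\left(17,4 \right)} X = \left(17 + 2 \cdot 4\right) \left(-2\right) = \left(17 + 8\right) \left(-2\right) = 25 \left(-2\right) = -50$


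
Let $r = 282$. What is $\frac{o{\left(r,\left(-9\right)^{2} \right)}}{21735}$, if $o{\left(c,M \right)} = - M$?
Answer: $- \frac{3}{805} \approx -0.0037267$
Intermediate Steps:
$\frac{o{\left(r,\left(-9\right)^{2} \right)}}{21735} = \frac{\left(-1\right) \left(-9\right)^{2}}{21735} = \left(-1\right) 81 \cdot \frac{1}{21735} = \left(-81\right) \frac{1}{21735} = - \frac{3}{805}$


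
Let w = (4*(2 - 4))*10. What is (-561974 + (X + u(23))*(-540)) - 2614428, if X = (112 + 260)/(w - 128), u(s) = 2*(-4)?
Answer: -41224511/13 ≈ -3.1711e+6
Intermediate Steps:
u(s) = -8
w = -80 (w = (4*(-2))*10 = -8*10 = -80)
X = -93/52 (X = (112 + 260)/(-80 - 128) = 372/(-208) = 372*(-1/208) = -93/52 ≈ -1.7885)
(-561974 + (X + u(23))*(-540)) - 2614428 = (-561974 + (-93/52 - 8)*(-540)) - 2614428 = (-561974 - 509/52*(-540)) - 2614428 = (-561974 + 68715/13) - 2614428 = -7236947/13 - 2614428 = -41224511/13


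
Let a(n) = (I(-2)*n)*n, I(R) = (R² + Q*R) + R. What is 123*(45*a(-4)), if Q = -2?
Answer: 531360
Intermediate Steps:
I(R) = R² - R (I(R) = (R² - 2*R) + R = R² - R)
a(n) = 6*n² (a(n) = ((-2*(-1 - 2))*n)*n = ((-2*(-3))*n)*n = (6*n)*n = 6*n²)
123*(45*a(-4)) = 123*(45*(6*(-4)²)) = 123*(45*(6*16)) = 123*(45*96) = 123*4320 = 531360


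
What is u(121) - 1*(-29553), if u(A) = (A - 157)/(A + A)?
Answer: 3575895/121 ≈ 29553.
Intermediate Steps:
u(A) = (-157 + A)/(2*A) (u(A) = (-157 + A)/((2*A)) = (-157 + A)*(1/(2*A)) = (-157 + A)/(2*A))
u(121) - 1*(-29553) = (½)*(-157 + 121)/121 - 1*(-29553) = (½)*(1/121)*(-36) + 29553 = -18/121 + 29553 = 3575895/121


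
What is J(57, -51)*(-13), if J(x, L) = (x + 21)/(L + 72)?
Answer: -338/7 ≈ -48.286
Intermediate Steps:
J(x, L) = (21 + x)/(72 + L)
J(57, -51)*(-13) = ((21 + 57)/(72 - 51))*(-13) = (78/21)*(-13) = ((1/21)*78)*(-13) = (26/7)*(-13) = -338/7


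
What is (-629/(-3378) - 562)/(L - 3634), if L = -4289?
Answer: 1897807/26763894 ≈ 0.070909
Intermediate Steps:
(-629/(-3378) - 562)/(L - 3634) = (-629/(-3378) - 562)/(-4289 - 3634) = (-629*(-1/3378) - 562)/(-7923) = (629/3378 - 562)*(-1/7923) = -1897807/3378*(-1/7923) = 1897807/26763894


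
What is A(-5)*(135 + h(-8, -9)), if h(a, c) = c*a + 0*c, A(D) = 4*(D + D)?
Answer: -8280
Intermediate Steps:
A(D) = 8*D (A(D) = 4*(2*D) = 8*D)
h(a, c) = a*c (h(a, c) = a*c + 0 = a*c)
A(-5)*(135 + h(-8, -9)) = (8*(-5))*(135 - 8*(-9)) = -40*(135 + 72) = -40*207 = -8280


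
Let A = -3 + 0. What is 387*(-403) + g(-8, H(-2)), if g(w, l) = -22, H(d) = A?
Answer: -155983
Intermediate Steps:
A = -3
H(d) = -3
387*(-403) + g(-8, H(-2)) = 387*(-403) - 22 = -155961 - 22 = -155983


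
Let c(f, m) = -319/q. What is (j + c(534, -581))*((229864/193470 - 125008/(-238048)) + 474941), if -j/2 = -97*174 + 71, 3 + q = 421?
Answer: 873098719988577218443/54690486540 ≈ 1.5964e+10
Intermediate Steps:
q = 418 (q = -3 + 421 = 418)
c(f, m) = -29/38 (c(f, m) = -319/418 = -319*1/418 = -29/38)
j = 33614 (j = -2*(-97*174 + 71) = -2*(-16878 + 71) = -2*(-16807) = 33614)
(j + c(534, -581))*((229864/193470 - 125008/(-238048)) + 474941) = (33614 - 29/38)*((229864/193470 - 125008/(-238048)) + 474941) = 1277303*((229864*(1/193470) - 125008*(-1/238048)) + 474941)/38 = 1277303*((114932/96735 + 7813/14878) + 474941)/38 = 1277303*(2465748851/1439223330 + 474941)/38 = (1277303/38)*(683548633322381/1439223330) = 873098719988577218443/54690486540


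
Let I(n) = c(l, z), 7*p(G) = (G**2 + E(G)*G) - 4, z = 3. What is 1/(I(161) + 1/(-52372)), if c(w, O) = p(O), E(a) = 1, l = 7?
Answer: 366604/418969 ≈ 0.87501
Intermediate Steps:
p(G) = -4/7 + G/7 + G**2/7 (p(G) = ((G**2 + 1*G) - 4)/7 = ((G**2 + G) - 4)/7 = ((G + G**2) - 4)/7 = (-4 + G + G**2)/7 = -4/7 + G/7 + G**2/7)
c(w, O) = -4/7 + O/7 + O**2/7
I(n) = 8/7 (I(n) = -4/7 + (1/7)*3 + (1/7)*3**2 = -4/7 + 3/7 + (1/7)*9 = -4/7 + 3/7 + 9/7 = 8/7)
1/(I(161) + 1/(-52372)) = 1/(8/7 + 1/(-52372)) = 1/(8/7 - 1/52372) = 1/(418969/366604) = 366604/418969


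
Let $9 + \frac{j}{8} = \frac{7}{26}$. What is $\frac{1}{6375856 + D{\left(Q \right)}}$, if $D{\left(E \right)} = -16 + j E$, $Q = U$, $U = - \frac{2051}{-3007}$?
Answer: $\frac{39091}{249236099132} \approx 1.5684 \cdot 10^{-7}$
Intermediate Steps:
$j = - \frac{908}{13}$ ($j = -72 + 8 \cdot \frac{7}{26} = -72 + \frac{28}{13} = - \frac{908}{13} \approx -69.846$)
$U = \frac{2051}{3007}$ ($U = \left(-2051\right) \left(- \frac{1}{3007}\right) = \frac{2051}{3007} \approx 0.68208$)
$Q = \frac{2051}{3007} \approx 0.68208$
$D{\left(E \right)} = -16 - \frac{908 E}{13}$
$\frac{1}{6375856 + D{\left(Q \right)}} = \frac{1}{6375856 - \frac{2487764}{39091}} = \frac{1}{\frac{249236099132}{39091}} = \frac{39091}{249236099132}$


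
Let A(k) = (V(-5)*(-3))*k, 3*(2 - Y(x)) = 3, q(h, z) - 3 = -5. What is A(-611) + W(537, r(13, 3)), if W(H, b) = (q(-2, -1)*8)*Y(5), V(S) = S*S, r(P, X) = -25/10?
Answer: 45809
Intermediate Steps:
q(h, z) = -2 (q(h, z) = 3 - 5 = -2)
r(P, X) = -5/2 (r(P, X) = -25*⅒ = -5/2)
V(S) = S²
Y(x) = 1 (Y(x) = 2 - ⅓*3 = 2 - 1 = 1)
W(H, b) = -16 (W(H, b) = -2*8*1 = -16*1 = -16)
A(k) = -75*k (A(k) = ((-5)²*(-3))*k = (25*(-3))*k = -75*k)
A(-611) + W(537, r(13, 3)) = -75*(-611) - 16 = 45825 - 16 = 45809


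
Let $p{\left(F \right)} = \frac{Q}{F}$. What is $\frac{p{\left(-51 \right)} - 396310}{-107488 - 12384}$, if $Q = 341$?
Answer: $\frac{20212151}{6113472} \approx 3.3062$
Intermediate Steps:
$p{\left(F \right)} = \frac{341}{F}$
$\frac{p{\left(-51 \right)} - 396310}{-107488 - 12384} = \frac{\frac{341}{-51} - 396310}{-107488 - 12384} = \frac{341 \left(- \frac{1}{51}\right) - 396310}{-119872} = \left(- \frac{341}{51} - 396310\right) \left(- \frac{1}{119872}\right) = \left(- \frac{20212151}{51}\right) \left(- \frac{1}{119872}\right) = \frac{20212151}{6113472}$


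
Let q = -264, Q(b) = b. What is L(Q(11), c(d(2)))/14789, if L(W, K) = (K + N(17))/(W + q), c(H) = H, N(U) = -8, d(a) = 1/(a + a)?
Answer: 31/14966468 ≈ 2.0713e-6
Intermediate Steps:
d(a) = 1/(2*a)
L(W, K) = (-8 + K)/(-264 + W) (L(W, K) = (K - 8)/(W - 264) = (-8 + K)/(-264 + W))
L(Q(11), c(d(2)))/14789 = ((-8 + (½)/2)/(-264 + 11))/14789 = ((-8 + (½)*(½))/(-253))*(1/14789) = -(-8 + ¼)/253*(1/14789) = -1/253*(-31/4)*(1/14789) = (31/1012)*(1/14789) = 31/14966468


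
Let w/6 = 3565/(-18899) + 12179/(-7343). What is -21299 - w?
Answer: -2954238236447/138775357 ≈ -21288.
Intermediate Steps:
w = -1538092296/138775357 (w = 6*(3565/(-18899) + 12179/(-7343)) = 6*(3565*(-1/18899) + 12179*(-1/7343)) = 6*(-3565/18899 - 12179/7343) = 6*(-256348716/138775357) = -1538092296/138775357 ≈ -11.083)
-21299 - w = -21299 - 1*(-1538092296/138775357) = -21299 + 1538092296/138775357 = -2954238236447/138775357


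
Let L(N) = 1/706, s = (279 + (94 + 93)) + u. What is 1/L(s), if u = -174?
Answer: 706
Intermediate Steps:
s = 292 (s = (279 + (94 + 93)) - 174 = (279 + 187) - 174 = 466 - 174 = 292)
L(N) = 1/706
1/L(s) = 1/(1/706) = 706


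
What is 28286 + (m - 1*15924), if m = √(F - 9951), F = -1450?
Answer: 12362 + I*√11401 ≈ 12362.0 + 106.78*I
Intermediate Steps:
m = I*√11401 (m = √(-1450 - 9951) = √(-11401) = I*√11401 ≈ 106.78*I)
28286 + (m - 1*15924) = 28286 + (I*√11401 - 1*15924) = 28286 + (I*√11401 - 15924) = 28286 + (-15924 + I*√11401) = 12362 + I*√11401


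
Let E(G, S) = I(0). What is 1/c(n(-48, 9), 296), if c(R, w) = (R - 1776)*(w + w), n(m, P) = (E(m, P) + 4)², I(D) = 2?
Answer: -1/1030080 ≈ -9.7080e-7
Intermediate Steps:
E(G, S) = 2
n(m, P) = 36 (n(m, P) = (2 + 4)² = 6² = 36)
c(R, w) = 2*w*(-1776 + R) (c(R, w) = (-1776 + R)*(2*w) = 2*w*(-1776 + R))
1/c(n(-48, 9), 296) = 1/(2*296*(-1776 + 36)) = 1/(2*296*(-1740)) = 1/(-1030080) = -1/1030080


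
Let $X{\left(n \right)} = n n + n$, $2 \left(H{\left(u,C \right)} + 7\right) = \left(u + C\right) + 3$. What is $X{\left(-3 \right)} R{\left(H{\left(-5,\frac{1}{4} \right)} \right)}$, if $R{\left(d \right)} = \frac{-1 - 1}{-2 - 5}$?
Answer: $\frac{12}{7} \approx 1.7143$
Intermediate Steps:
$H{\left(u,C \right)} = - \frac{11}{2} + \frac{C}{2} + \frac{u}{2}$ ($H{\left(u,C \right)} = -7 + \frac{\left(u + C\right) + 3}{2} = -7 + \frac{\left(C + u\right) + 3}{2} = -7 + \frac{3 + C + u}{2} = -7 + \left(\frac{3}{2} + \frac{C}{2} + \frac{u}{2}\right) = - \frac{11}{2} + \frac{C}{2} + \frac{u}{2}$)
$X{\left(n \right)} = n + n^{2}$ ($X{\left(n \right)} = n^{2} + n = n + n^{2}$)
$R{\left(d \right)} = \frac{2}{7}$ ($R{\left(d \right)} = - \frac{2}{-7} = \left(-2\right) \left(- \frac{1}{7}\right) = \frac{2}{7}$)
$X{\left(-3 \right)} R{\left(H{\left(-5,\frac{1}{4} \right)} \right)} = - 3 \left(1 - 3\right) \frac{2}{7} = \left(-3\right) \left(-2\right) \frac{2}{7} = 6 \cdot \frac{2}{7} = \frac{12}{7}$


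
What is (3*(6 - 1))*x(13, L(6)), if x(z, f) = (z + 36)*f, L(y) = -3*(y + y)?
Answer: -26460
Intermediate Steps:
L(y) = -6*y
x(z, f) = f*(36 + z) (x(z, f) = (36 + z)*f = f*(36 + z))
(3*(6 - 1))*x(13, L(6)) = (3*(6 - 1))*((-6*6)*(36 + 13)) = (3*5)*(-36*49) = 15*(-1764) = -26460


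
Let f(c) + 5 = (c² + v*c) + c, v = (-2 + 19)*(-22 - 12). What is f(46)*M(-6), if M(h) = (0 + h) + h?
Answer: 293172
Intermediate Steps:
v = -578 (v = 17*(-34) = -578)
M(h) = 2*h (M(h) = h + h = 2*h)
f(c) = -5 + c² - 577*c (f(c) = -5 + ((c² - 578*c) + c) = -5 + (c² - 577*c) = -5 + c² - 577*c)
f(46)*M(-6) = (-5 + 46² - 577*46)*(2*(-6)) = (-5 + 2116 - 26542)*(-12) = -24431*(-12) = 293172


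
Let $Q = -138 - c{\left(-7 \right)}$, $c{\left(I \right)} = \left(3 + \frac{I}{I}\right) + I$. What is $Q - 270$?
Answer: $-405$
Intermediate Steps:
$c{\left(I \right)} = 4 + I$ ($c{\left(I \right)} = \left(3 + 1\right) + I = 4 + I$)
$Q = -135$ ($Q = -138 - \left(4 - 7\right) = -138 - -3 = -138 + 3 = -135$)
$Q - 270 = -135 - 270 = -405$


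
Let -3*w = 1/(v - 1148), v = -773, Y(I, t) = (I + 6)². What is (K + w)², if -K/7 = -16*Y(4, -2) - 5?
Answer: 4192213634257636/33212169 ≈ 1.2623e+8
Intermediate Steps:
Y(I, t) = (6 + I)²
K = 11235 (K = -7*(-16*(6 + 4)² - 5) = -7*(-16*10² - 5) = -7*(-16*100 - 5) = -7*(-1600 - 5) = -7*(-1605) = 11235)
w = 1/5763 (w = -1/(3*(-773 - 1148)) = -⅓/(-1921) = -⅓*(-1/1921) = 1/5763 ≈ 0.00017352)
(K + w)² = (11235 + 1/5763)² = (64747306/5763)² = 4192213634257636/33212169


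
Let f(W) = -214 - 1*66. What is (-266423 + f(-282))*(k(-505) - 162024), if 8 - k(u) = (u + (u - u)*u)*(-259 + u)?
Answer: 146109504708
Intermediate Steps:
k(u) = 8 - u*(-259 + u) (k(u) = 8 - (u + (u - u)*u)*(-259 + u) = 8 - (u + 0*u)*(-259 + u) = 8 - (u + 0)*(-259 + u) = 8 - u*(-259 + u))
f(W) = -280 (f(W) = -214 - 66 = -280)
(-266423 + f(-282))*(k(-505) - 162024) = (-266423 - 280)*((8 - 1*(-505)**2 + 259*(-505)) - 162024) = -266703*((8 - 1*255025 - 130795) - 162024) = -266703*((8 - 255025 - 130795) - 162024) = -266703*(-385812 - 162024) = -266703*(-547836) = 146109504708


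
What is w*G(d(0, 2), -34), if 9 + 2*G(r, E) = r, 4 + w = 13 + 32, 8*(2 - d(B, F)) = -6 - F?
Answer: -123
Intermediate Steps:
d(B, F) = 11/4 + F/8 (d(B, F) = 2 - (-6 - F)/8 = 2 + (3/4 + F/8) = 11/4 + F/8)
w = 41 (w = -4 + (13 + 32) = -4 + 45 = 41)
G(r, E) = -9/2 + r/2
w*G(d(0, 2), -34) = 41*(-9/2 + (11/4 + (1/8)*2)/2) = 41*(-9/2 + (11/4 + 1/4)/2) = 41*(-9/2 + (1/2)*3) = 41*(-9/2 + 3/2) = 41*(-3) = -123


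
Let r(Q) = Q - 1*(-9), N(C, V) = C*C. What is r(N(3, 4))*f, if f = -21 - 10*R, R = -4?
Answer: 342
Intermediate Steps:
N(C, V) = C²
f = 19 (f = -21 - 10*(-4) = -21 + 40 = 19)
r(Q) = 9 + Q (r(Q) = Q + 9 = 9 + Q)
r(N(3, 4))*f = (9 + 3²)*19 = (9 + 9)*19 = 18*19 = 342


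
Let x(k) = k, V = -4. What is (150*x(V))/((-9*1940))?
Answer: 10/291 ≈ 0.034364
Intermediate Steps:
(150*x(V))/((-9*1940)) = (150*(-4))/((-9*1940)) = -600/(-17460) = -600*(-1/17460) = 10/291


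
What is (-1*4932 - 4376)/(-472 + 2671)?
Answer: -9308/2199 ≈ -4.2328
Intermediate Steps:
(-1*4932 - 4376)/(-472 + 2671) = (-4932 - 4376)/2199 = -9308*1/2199 = -9308/2199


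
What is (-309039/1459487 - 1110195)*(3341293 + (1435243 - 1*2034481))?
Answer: -4442994160780313220/1459487 ≈ -3.0442e+12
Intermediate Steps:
(-309039/1459487 - 1110195)*(3341293 + (1435243 - 1*2034481)) = (-309039*1/1459487 - 1110195)*(3341293 + (1435243 - 2034481)) = (-309039/1459487 - 1110195)*(3341293 - 599238) = -1620315479004/1459487*2742055 = -4442994160780313220/1459487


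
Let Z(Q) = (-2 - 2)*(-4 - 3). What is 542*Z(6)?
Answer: 15176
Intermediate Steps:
Z(Q) = 28 (Z(Q) = -4*(-7) = 28)
542*Z(6) = 542*28 = 15176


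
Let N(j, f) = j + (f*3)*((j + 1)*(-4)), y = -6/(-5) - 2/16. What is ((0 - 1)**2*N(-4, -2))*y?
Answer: -817/10 ≈ -81.700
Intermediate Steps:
y = 43/40 (y = -6*(-1/5) - 2*1/16 = 6/5 - 1/8 = 43/40 ≈ 1.0750)
N(j, f) = j + 3*f*(-4 - 4*j) (N(j, f) = j + (3*f)*((1 + j)*(-4)) = j + (3*f)*(-4 - 4*j) = j + 3*f*(-4 - 4*j))
((0 - 1)**2*N(-4, -2))*y = ((0 - 1)**2*(-4 - 12*(-2) - 12*(-2)*(-4)))*(43/40) = ((-1)**2*(-4 + 24 - 96))*(43/40) = (1*(-76))*(43/40) = -76*43/40 = -817/10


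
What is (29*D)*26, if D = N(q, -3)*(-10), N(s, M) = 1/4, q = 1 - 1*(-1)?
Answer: -1885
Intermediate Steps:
q = 2 (q = 1 + 1 = 2)
N(s, M) = ¼
D = -5/2 (D = (¼)*(-10) = -5/2 ≈ -2.5000)
(29*D)*26 = (29*(-5/2))*26 = -145/2*26 = -1885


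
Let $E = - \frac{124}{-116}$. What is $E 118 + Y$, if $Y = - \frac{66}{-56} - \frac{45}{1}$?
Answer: $\frac{66841}{812} \approx 82.317$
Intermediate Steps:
$E = \frac{31}{29}$ ($E = \left(-124\right) \left(- \frac{1}{116}\right) = \frac{31}{29} \approx 1.069$)
$Y = - \frac{1227}{28}$ ($Y = \left(-66\right) \left(- \frac{1}{56}\right) - 45 = \frac{33}{28} - 45 = - \frac{1227}{28} \approx -43.821$)
$E 118 + Y = \frac{31}{29} \cdot 118 - \frac{1227}{28} = \frac{3658}{29} - \frac{1227}{28} = \frac{66841}{812}$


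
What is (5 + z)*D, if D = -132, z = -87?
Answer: 10824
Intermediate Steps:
(5 + z)*D = (5 - 87)*(-132) = -82*(-132) = 10824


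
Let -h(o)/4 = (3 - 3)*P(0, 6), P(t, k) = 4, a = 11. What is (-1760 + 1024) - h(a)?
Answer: -736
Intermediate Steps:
h(o) = 0 (h(o) = -4*(3 - 3)*4 = -0*4 = -4*0 = 0)
(-1760 + 1024) - h(a) = (-1760 + 1024) - 1*0 = -736 + 0 = -736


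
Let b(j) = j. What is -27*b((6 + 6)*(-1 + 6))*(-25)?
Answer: 40500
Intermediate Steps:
-27*b((6 + 6)*(-1 + 6))*(-25) = -27*(6 + 6)*(-1 + 6)*(-25) = -324*5*(-25) = -27*60*(-25) = -1620*(-25) = 40500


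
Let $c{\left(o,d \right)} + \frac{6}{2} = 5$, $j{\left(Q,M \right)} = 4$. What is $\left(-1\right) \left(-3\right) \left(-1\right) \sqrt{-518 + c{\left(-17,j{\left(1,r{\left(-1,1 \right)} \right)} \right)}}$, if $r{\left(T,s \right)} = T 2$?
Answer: $- 6 i \sqrt{129} \approx - 68.147 i$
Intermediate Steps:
$r{\left(T,s \right)} = 2 T$
$c{\left(o,d \right)} = 2$ ($c{\left(o,d \right)} = -3 + 5 = 2$)
$\left(-1\right) \left(-3\right) \left(-1\right) \sqrt{-518 + c{\left(-17,j{\left(1,r{\left(-1,1 \right)} \right)} \right)}} = \left(-1\right) \left(-3\right) \left(-1\right) \sqrt{-518 + 2} = 3 \left(-1\right) \sqrt{-516} = - 3 \cdot 2 i \sqrt{129} = - 6 i \sqrt{129}$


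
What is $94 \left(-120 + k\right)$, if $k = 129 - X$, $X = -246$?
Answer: $23970$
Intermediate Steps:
$k = 375$ ($k = 129 - -246 = 129 + 246 = 375$)
$94 \left(-120 + k\right) = 94 \left(-120 + 375\right) = 94 \cdot 255 = 23970$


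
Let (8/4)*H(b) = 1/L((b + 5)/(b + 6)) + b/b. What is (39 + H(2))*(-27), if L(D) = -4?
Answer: -8505/8 ≈ -1063.1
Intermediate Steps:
H(b) = 3/8 (H(b) = (1/(-4) + b/b)/2 = (1*(-1/4) + 1)/2 = (-1/4 + 1)/2 = (1/2)*(3/4) = 3/8)
(39 + H(2))*(-27) = (39 + 3/8)*(-27) = (315/8)*(-27) = -8505/8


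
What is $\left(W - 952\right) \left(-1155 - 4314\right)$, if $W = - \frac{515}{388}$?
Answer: $\frac{2022933879}{388} \approx 5.2137 \cdot 10^{6}$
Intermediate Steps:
$W = - \frac{515}{388}$ ($W = \left(-515\right) \frac{1}{388} = - \frac{515}{388} \approx -1.3273$)
$\left(W - 952\right) \left(-1155 - 4314\right) = \left(- \frac{515}{388} - 952\right) \left(-1155 - 4314\right) = \left(- \frac{369891}{388}\right) \left(-5469\right) = \frac{2022933879}{388}$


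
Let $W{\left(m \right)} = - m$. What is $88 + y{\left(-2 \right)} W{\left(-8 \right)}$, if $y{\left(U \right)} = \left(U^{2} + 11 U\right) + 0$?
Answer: $-56$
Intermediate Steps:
$y{\left(U \right)} = U^{2} + 11 U$
$88 + y{\left(-2 \right)} W{\left(-8 \right)} = 88 + - 2 \left(11 - 2\right) \left(\left(-1\right) \left(-8\right)\right) = 88 + \left(-2\right) 9 \cdot 8 = 88 - 144 = -56$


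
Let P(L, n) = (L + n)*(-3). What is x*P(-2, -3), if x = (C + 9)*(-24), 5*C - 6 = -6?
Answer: -3240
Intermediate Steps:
C = 0 (C = 6/5 + (1/5)*(-6) = 6/5 - 6/5 = 0)
P(L, n) = -3*L - 3*n
x = -216 (x = (0 + 9)*(-24) = 9*(-24) = -216)
x*P(-2, -3) = -216*(-3*(-2) - 3*(-3)) = -216*(6 + 9) = -216*15 = -3240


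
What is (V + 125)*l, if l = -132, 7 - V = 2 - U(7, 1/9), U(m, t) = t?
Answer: -51524/3 ≈ -17175.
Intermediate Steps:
V = 46/9 (V = 7 - (2 - 1/9) = 7 - 1*17/9 = 7 - 17/9 = 46/9 ≈ 5.1111)
(V + 125)*l = (46/9 + 125)*(-132) = (1171/9)*(-132) = -51524/3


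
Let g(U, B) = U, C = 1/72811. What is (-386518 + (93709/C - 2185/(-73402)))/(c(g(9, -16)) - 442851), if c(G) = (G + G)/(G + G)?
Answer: -500796851226547/32506075700 ≈ -15406.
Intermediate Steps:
C = 1/72811 ≈ 1.3734e-5
c(G) = 1 (c(G) = (2*G)/((2*G)) = (2*G)*(1/(2*G)) = 1)
(-386518 + (93709/C - 2185/(-73402)))/(c(g(9, -16)) - 442851) = (-386518 + (93709/(1/72811) - 2185/(-73402)))/(1 - 442851) = (-386518 + (93709*72811 - 2185*(-1/73402)))/(-442850) = (-386518 + (6823045999 + 2185/73402))*(-1/442850) = (-386518 + 500825222420783/73402)*(-1/442850) = (500796851226547/73402)*(-1/442850) = -500796851226547/32506075700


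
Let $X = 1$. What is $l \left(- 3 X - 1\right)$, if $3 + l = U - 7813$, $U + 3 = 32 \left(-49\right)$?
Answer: $37548$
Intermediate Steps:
$U = -1571$ ($U = -3 + 32 \left(-49\right) = -3 - 1568 = -1571$)
$l = -9387$ ($l = -3 - 9384 = -9387$)
$l \left(- 3 X - 1\right) = - 9387 \left(\left(-3\right) 1 - 1\right) = - 9387 \left(-3 - 1\right) = \left(-9387\right) \left(-4\right) = 37548$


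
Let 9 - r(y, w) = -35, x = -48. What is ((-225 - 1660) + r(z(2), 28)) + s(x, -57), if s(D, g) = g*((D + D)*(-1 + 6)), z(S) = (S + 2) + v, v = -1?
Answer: 25519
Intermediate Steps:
z(S) = 1 + S (z(S) = (S + 2) - 1 = (2 + S) - 1 = 1 + S)
r(y, w) = 44 (r(y, w) = 9 - 1*(-35) = 9 + 35 = 44)
s(D, g) = 10*D*g (s(D, g) = g*((2*D)*5) = g*(10*D) = 10*D*g)
((-225 - 1660) + r(z(2), 28)) + s(x, -57) = ((-225 - 1660) + 44) + 10*(-48)*(-57) = (-1885 + 44) + 27360 = -1841 + 27360 = 25519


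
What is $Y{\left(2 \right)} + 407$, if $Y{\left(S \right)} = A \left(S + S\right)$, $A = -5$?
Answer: $387$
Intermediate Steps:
$Y{\left(S \right)} = - 10 S$ ($Y{\left(S \right)} = - 5 \left(S + S\right) = - 5 \cdot 2 S = - 10 S$)
$Y{\left(2 \right)} + 407 = \left(-10\right) 2 + 407 = -20 + 407 = 387$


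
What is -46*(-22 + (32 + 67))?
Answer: -3542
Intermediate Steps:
-46*(-22 + (32 + 67)) = -46*(-22 + 99) = -46*77 = -3542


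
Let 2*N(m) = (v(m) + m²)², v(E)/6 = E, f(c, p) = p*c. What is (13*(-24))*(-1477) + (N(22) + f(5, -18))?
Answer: 650462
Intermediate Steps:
f(c, p) = c*p
v(E) = 6*E
N(m) = (m² + 6*m)²/2 (N(m) = (6*m + m²)²/2 = (m² + 6*m)²/2)
(13*(-24))*(-1477) + (N(22) + f(5, -18)) = (13*(-24))*(-1477) + ((½)*22²*(6 + 22)² + 5*(-18)) = -312*(-1477) + ((½)*484*28² - 90) = 460824 + ((½)*484*784 - 90) = 460824 + (189728 - 90) = 460824 + 189638 = 650462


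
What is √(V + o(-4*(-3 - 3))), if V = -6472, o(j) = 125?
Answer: I*√6347 ≈ 79.668*I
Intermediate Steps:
√(V + o(-4*(-3 - 3))) = √(-6472 + 125) = √(-6347) = I*√6347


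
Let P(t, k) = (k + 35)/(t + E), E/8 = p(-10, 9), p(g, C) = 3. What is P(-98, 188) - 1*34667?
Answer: -2565581/74 ≈ -34670.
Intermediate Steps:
E = 24 (E = 8*3 = 24)
P(t, k) = (35 + k)/(24 + t) (P(t, k) = (k + 35)/(t + 24) = (35 + k)/(24 + t))
P(-98, 188) - 1*34667 = (35 + 188)/(24 - 98) - 1*34667 = 223/(-74) - 34667 = -1/74*223 - 34667 = -223/74 - 34667 = -2565581/74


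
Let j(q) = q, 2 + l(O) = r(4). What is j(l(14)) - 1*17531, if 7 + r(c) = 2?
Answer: -17538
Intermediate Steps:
r(c) = -5 (r(c) = -7 + 2 = -5)
l(O) = -7 (l(O) = -2 - 5 = -7)
j(l(14)) - 1*17531 = -7 - 1*17531 = -7 - 17531 = -17538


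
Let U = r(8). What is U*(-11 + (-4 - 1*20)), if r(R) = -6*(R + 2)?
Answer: 2100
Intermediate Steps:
r(R) = -12 - 6*R (r(R) = -6*(2 + R) = -12 - 6*R)
U = -60 (U = -12 - 6*8 = -12 - 48 = -60)
U*(-11 + (-4 - 1*20)) = -60*(-11 + (-4 - 1*20)) = -60*(-11 + (-4 - 20)) = -60*(-11 - 24) = -60*(-35) = 2100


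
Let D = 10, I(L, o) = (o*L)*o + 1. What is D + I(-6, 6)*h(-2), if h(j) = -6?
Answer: 1300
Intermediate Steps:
I(L, o) = 1 + L*o² (I(L, o) = (L*o)*o + 1 = L*o² + 1 = 1 + L*o²)
D + I(-6, 6)*h(-2) = 10 + (1 - 6*6²)*(-6) = 10 + (1 - 6*36)*(-6) = 10 + (1 - 216)*(-6) = 10 - 215*(-6) = 10 + 1290 = 1300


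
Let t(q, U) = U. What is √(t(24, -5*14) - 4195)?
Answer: I*√4265 ≈ 65.307*I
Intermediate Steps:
√(t(24, -5*14) - 4195) = √(-5*14 - 4195) = √(-70 - 4195) = √(-4265) = I*√4265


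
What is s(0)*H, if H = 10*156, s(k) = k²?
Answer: 0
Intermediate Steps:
H = 1560
s(0)*H = 0²*1560 = 0*1560 = 0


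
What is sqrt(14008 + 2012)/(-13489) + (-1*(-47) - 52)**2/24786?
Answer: 25/24786 - 6*sqrt(445)/13489 ≈ -0.0083746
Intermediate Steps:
sqrt(14008 + 2012)/(-13489) + (-1*(-47) - 52)**2/24786 = sqrt(16020)*(-1/13489) + (47 - 52)**2*(1/24786) = (6*sqrt(445))*(-1/13489) + (-5)**2*(1/24786) = -6*sqrt(445)/13489 + 25*(1/24786) = -6*sqrt(445)/13489 + 25/24786 = 25/24786 - 6*sqrt(445)/13489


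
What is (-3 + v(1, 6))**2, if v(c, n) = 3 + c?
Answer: 1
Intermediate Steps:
(-3 + v(1, 6))**2 = (-3 + (3 + 1))**2 = (-3 + 4)**2 = 1**2 = 1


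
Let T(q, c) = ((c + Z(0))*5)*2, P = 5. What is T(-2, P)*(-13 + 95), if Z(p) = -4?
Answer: 820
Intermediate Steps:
T(q, c) = -40 + 10*c (T(q, c) = ((c - 4)*5)*2 = ((-4 + c)*5)*2 = (-20 + 5*c)*2 = -40 + 10*c)
T(-2, P)*(-13 + 95) = (-40 + 10*5)*(-13 + 95) = (-40 + 50)*82 = 10*82 = 820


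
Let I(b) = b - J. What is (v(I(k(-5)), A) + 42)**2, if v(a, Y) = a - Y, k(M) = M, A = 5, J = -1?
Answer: 1089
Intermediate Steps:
I(b) = 1 + b (I(b) = b - 1*(-1) = b + 1 = 1 + b)
(v(I(k(-5)), A) + 42)**2 = (((1 - 5) - 1*5) + 42)**2 = ((-4 - 5) + 42)**2 = (-9 + 42)**2 = 33**2 = 1089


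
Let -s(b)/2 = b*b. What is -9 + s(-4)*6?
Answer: -201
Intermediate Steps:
s(b) = -2*b² (s(b) = -2*b*b = -2*b²)
-9 + s(-4)*6 = -9 - 2*(-4)²*6 = -9 - 2*16*6 = -9 - 32*6 = -9 - 192 = -201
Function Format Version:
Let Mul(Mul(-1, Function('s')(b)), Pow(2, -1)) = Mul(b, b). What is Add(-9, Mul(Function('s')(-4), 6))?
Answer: -201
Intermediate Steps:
Function('s')(b) = Mul(-2, Pow(b, 2)) (Function('s')(b) = Mul(-2, Mul(b, b)) = Mul(-2, Pow(b, 2)))
Add(-9, Mul(Function('s')(-4), 6)) = Add(-9, Mul(Mul(-2, Pow(-4, 2)), 6)) = Add(-9, Mul(Mul(-2, 16), 6)) = Add(-9, Mul(-32, 6)) = Add(-9, -192) = -201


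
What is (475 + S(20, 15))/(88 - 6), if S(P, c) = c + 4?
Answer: 247/41 ≈ 6.0244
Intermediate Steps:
S(P, c) = 4 + c
(475 + S(20, 15))/(88 - 6) = (475 + (4 + 15))/(88 - 6) = (475 + 19)/82 = 494*(1/82) = 247/41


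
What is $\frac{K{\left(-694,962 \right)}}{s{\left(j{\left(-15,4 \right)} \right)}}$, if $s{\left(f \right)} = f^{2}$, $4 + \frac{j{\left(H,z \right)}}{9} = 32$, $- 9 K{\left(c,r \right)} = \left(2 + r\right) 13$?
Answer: $- \frac{3133}{142884} \approx -0.021927$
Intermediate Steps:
$K{\left(c,r \right)} = - \frac{26}{9} - \frac{13 r}{9}$ ($K{\left(c,r \right)} = - \frac{\left(2 + r\right) 13}{9} = - \frac{26 + 13 r}{9} = - \frac{26}{9} - \frac{13 r}{9}$)
$j{\left(H,z \right)} = 252$ ($j{\left(H,z \right)} = -36 + 9 \cdot 32 = -36 + 288 = 252$)
$\frac{K{\left(-694,962 \right)}}{s{\left(j{\left(-15,4 \right)} \right)}} = \frac{- \frac{26}{9} - \frac{12506}{9}}{252^{2}} = \frac{- \frac{26}{9} - \frac{12506}{9}}{63504} = \left(- \frac{12532}{9}\right) \frac{1}{63504} = - \frac{3133}{142884}$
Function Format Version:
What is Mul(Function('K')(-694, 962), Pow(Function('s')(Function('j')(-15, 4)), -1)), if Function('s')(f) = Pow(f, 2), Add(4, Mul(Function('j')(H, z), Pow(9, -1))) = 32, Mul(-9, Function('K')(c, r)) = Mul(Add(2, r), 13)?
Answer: Rational(-3133, 142884) ≈ -0.021927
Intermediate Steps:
Function('K')(c, r) = Add(Rational(-26, 9), Mul(Rational(-13, 9), r)) (Function('K')(c, r) = Mul(Rational(-1, 9), Mul(Add(2, r), 13)) = Mul(Rational(-1, 9), Add(26, Mul(13, r))) = Add(Rational(-26, 9), Mul(Rational(-13, 9), r)))
Function('j')(H, z) = 252 (Function('j')(H, z) = Add(-36, Mul(9, 32)) = Add(-36, 288) = 252)
Mul(Function('K')(-694, 962), Pow(Function('s')(Function('j')(-15, 4)), -1)) = Mul(Add(Rational(-26, 9), Mul(Rational(-13, 9), 962)), Pow(Pow(252, 2), -1)) = Mul(Add(Rational(-26, 9), Rational(-12506, 9)), Pow(63504, -1)) = Mul(Rational(-12532, 9), Rational(1, 63504)) = Rational(-3133, 142884)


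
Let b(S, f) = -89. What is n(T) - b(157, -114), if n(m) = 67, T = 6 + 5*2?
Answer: 156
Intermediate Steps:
T = 16 (T = 6 + 10 = 16)
n(T) - b(157, -114) = 67 - 1*(-89) = 67 + 89 = 156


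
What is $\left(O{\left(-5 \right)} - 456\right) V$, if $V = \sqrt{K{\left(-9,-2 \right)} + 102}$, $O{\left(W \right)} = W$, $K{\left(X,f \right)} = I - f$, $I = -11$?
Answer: $- 461 \sqrt{93} \approx -4445.7$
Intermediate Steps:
$K{\left(X,f \right)} = -11 - f$
$V = \sqrt{93}$ ($V = \sqrt{\left(-11 - -2\right) + 102} = \sqrt{\left(-11 + 2\right) + 102} = \sqrt{-9 + 102} = \sqrt{93} \approx 9.6436$)
$\left(O{\left(-5 \right)} - 456\right) V = \left(-5 - 456\right) \sqrt{93} = - 461 \sqrt{93}$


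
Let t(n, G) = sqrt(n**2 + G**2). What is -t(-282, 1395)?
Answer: -3*sqrt(225061) ≈ -1423.2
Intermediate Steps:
t(n, G) = sqrt(G**2 + n**2)
-t(-282, 1395) = -sqrt(1395**2 + (-282)**2) = -sqrt(1946025 + 79524) = -sqrt(2025549) = -3*sqrt(225061)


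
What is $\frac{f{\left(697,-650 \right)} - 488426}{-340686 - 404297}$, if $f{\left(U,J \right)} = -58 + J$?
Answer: $\frac{489134}{744983} \approx 0.65657$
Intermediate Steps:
$\frac{f{\left(697,-650 \right)} - 488426}{-340686 - 404297} = \frac{\left(-58 - 650\right) - 488426}{-340686 - 404297} = \frac{-708 - 488426}{-744983} = \left(-489134\right) \left(- \frac{1}{744983}\right) = \frac{489134}{744983}$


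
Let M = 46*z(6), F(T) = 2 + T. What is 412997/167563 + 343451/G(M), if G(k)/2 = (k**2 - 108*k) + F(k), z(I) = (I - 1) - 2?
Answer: 61084934233/1434339280 ≈ 42.588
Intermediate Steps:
z(I) = -3 + I (z(I) = (-1 + I) - 2 = -3 + I)
M = 138 (M = 46*(-3 + 6) = 46*3 = 138)
G(k) = 4 - 214*k + 2*k**2 (G(k) = 2*((k**2 - 108*k) + (2 + k)) = 2*(2 + k**2 - 107*k) = 4 - 214*k + 2*k**2)
412997/167563 + 343451/G(M) = 412997/167563 + 343451/(4 - 214*138 + 2*138**2) = 412997*(1/167563) + 343451/(4 - 29532 + 2*19044) = 412997/167563 + 343451/(4 - 29532 + 38088) = 412997/167563 + 343451/8560 = 61084934233/1434339280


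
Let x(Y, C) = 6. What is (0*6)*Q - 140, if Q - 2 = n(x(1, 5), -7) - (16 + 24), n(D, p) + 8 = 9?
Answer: -140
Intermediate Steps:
n(D, p) = 1 (n(D, p) = -8 + 9 = 1)
Q = -37 (Q = 2 + (1 - (16 + 24)) = 2 + (1 - 1*40) = 2 + (1 - 40) = 2 - 39 = -37)
(0*6)*Q - 140 = (0*6)*(-37) - 140 = 0*(-37) - 140 = 0 - 140 = -140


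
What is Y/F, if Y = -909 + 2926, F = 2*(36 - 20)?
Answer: 2017/32 ≈ 63.031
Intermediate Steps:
F = 32 (F = 2*16 = 32)
Y = 2017
Y/F = 2017/32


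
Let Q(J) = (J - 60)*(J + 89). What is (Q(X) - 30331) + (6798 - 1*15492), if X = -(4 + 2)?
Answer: -44503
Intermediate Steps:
X = -6 (X = -1*6 = -6)
Q(J) = (-60 + J)*(89 + J)
(Q(X) - 30331) + (6798 - 1*15492) = ((-5340 + (-6)² + 29*(-6)) - 30331) + (6798 - 1*15492) = ((-5340 + 36 - 174) - 30331) + (6798 - 15492) = (-5478 - 30331) - 8694 = -35809 - 8694 = -44503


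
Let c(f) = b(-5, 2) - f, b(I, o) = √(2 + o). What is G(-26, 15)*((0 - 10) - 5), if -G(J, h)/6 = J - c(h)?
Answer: -1170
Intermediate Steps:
c(f) = 2 - f (c(f) = √(2 + 2) - f = √4 - f = 2 - f)
G(J, h) = 12 - 6*J - 6*h (G(J, h) = -6*(J - (2 - h)) = -6*(J + (-2 + h)) = -6*(-2 + J + h) = 12 - 6*J - 6*h)
G(-26, 15)*((0 - 10) - 5) = (12 - 6*(-26) - 6*15)*((0 - 10) - 5) = (12 + 156 - 90)*(-10 - 5) = 78*(-15) = -1170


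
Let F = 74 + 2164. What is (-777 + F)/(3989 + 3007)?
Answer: 487/2332 ≈ 0.20883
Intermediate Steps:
F = 2238
(-777 + F)/(3989 + 3007) = (-777 + 2238)/(3989 + 3007) = 1461/6996 = 1461*(1/6996) = 487/2332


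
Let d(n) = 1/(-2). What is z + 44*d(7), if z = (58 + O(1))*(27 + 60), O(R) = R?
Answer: 5111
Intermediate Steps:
d(n) = -½
z = 5133 (z = (58 + 1)*(27 + 60) = 59*87 = 5133)
z + 44*d(7) = 5133 + 44*(-½) = 5133 - 22 = 5111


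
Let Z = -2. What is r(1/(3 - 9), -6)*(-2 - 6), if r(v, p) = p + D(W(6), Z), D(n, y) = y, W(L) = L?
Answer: 64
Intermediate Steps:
r(v, p) = -2 + p (r(v, p) = p - 2 = -2 + p)
r(1/(3 - 9), -6)*(-2 - 6) = (-2 - 6)*(-2 - 6) = -8*(-8) = 64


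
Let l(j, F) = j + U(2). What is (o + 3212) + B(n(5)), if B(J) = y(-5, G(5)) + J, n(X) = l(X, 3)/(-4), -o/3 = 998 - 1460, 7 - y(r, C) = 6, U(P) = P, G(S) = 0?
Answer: 18389/4 ≈ 4597.3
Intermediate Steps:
l(j, F) = 2 + j (l(j, F) = j + 2 = 2 + j)
y(r, C) = 1 (y(r, C) = 7 - 1*6 = 7 - 6 = 1)
o = 1386 (o = -3*(998 - 1460) = -3*(-462) = 1386)
n(X) = -1/2 - X/4 (n(X) = (2 + X)/(-4) = (2 + X)*(-1/4) = -1/2 - X/4)
B(J) = 1 + J
(o + 3212) + B(n(5)) = (1386 + 3212) + (1 + (-1/2 - 1/4*5)) = 4598 + (1 + (-1/2 - 5/4)) = 4598 + (1 - 7/4) = 4598 - 3/4 = 18389/4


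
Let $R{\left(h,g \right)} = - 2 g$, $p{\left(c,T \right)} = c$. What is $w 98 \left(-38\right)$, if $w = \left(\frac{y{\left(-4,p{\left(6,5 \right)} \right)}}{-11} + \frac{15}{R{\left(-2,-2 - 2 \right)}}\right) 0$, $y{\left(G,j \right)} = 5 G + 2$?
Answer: $0$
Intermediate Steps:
$y{\left(G,j \right)} = 2 + 5 G$
$w = 0$ ($w = \left(\frac{2 + 5 \left(-4\right)}{-11} + \frac{15}{\left(-2\right) \left(-2 - 2\right)}\right) 0 = \left(\left(2 - 20\right) \left(- \frac{1}{11}\right) + \frac{15}{\left(-2\right) \left(-2 - 2\right)}\right) 0 = \left(\left(-18\right) \left(- \frac{1}{11}\right) + \frac{15}{\left(-2\right) \left(-4\right)}\right) 0 = \left(\frac{18}{11} + \frac{15}{8}\right) 0 = \frac{309}{88} \cdot 0 = 0$)
$w 98 \left(-38\right) = 0 \cdot 98 \left(-38\right) = 0 \left(-38\right) = 0$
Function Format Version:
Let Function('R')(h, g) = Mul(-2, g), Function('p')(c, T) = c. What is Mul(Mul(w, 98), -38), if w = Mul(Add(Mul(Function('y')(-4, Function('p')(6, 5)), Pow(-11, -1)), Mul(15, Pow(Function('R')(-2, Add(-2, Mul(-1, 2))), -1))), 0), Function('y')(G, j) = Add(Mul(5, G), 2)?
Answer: 0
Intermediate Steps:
Function('y')(G, j) = Add(2, Mul(5, G))
w = 0 (w = Mul(Add(Mul(Add(2, Mul(5, -4)), Pow(-11, -1)), Mul(15, Pow(Mul(-2, Add(-2, Mul(-1, 2))), -1))), 0) = Mul(Add(Mul(Add(2, -20), Rational(-1, 11)), Mul(15, Pow(Mul(-2, Add(-2, -2)), -1))), 0) = Mul(Add(Mul(-18, Rational(-1, 11)), Mul(15, Pow(Mul(-2, -4), -1))), 0) = Mul(Add(Rational(18, 11), Mul(15, Pow(8, -1))), 0) = Mul(Add(Rational(18, 11), Mul(15, Rational(1, 8))), 0) = Mul(Add(Rational(18, 11), Rational(15, 8)), 0) = Mul(Rational(309, 88), 0) = 0)
Mul(Mul(w, 98), -38) = Mul(Mul(0, 98), -38) = Mul(0, -38) = 0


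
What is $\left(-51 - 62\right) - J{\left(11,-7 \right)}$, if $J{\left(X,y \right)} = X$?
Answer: $-124$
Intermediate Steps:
$\left(-51 - 62\right) - J{\left(11,-7 \right)} = \left(-51 - 62\right) - 11 = -113 - 11 = -124$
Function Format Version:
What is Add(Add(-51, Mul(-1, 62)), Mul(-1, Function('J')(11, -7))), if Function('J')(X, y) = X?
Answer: -124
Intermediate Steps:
Add(Add(-51, Mul(-1, 62)), Mul(-1, Function('J')(11, -7))) = Add(Add(-51, Mul(-1, 62)), Mul(-1, 11)) = Add(Add(-51, -62), -11) = Add(-113, -11) = -124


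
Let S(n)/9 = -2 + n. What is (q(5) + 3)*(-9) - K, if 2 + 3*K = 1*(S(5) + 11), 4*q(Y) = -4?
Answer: -30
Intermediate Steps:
q(Y) = -1 (q(Y) = (1/4)*(-4) = -1)
S(n) = -18 + 9*n (S(n) = 9*(-2 + n) = -18 + 9*n)
K = 12 (K = -2/3 + (1*((-18 + 9*5) + 11))/3 = -2/3 + (1*((-18 + 45) + 11))/3 = -2/3 + (1*(27 + 11))/3 = -2/3 + (1*38)/3 = -2/3 + (1/3)*38 = -2/3 + 38/3 = 12)
(q(5) + 3)*(-9) - K = (-1 + 3)*(-9) - 1*12 = 2*(-9) - 12 = -18 - 12 = -30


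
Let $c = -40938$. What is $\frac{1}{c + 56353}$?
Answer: $\frac{1}{15415} \approx 6.4872 \cdot 10^{-5}$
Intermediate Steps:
$\frac{1}{c + 56353} = \frac{1}{-40938 + 56353} = \frac{1}{15415}$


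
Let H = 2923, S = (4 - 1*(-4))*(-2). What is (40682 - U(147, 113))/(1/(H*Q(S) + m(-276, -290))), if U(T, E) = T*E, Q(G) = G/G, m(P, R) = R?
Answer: 63378943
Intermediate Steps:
S = -16 (S = (4 + 4)*(-2) = 8*(-2) = -16)
Q(G) = 1
U(T, E) = E*T
(40682 - U(147, 113))/(1/(H*Q(S) + m(-276, -290))) = (40682 - 113*147)/(1/(2923*1 - 290)) = (40682 - 1*16611)/(1/(2923 - 290)) = (40682 - 16611)/(1/2633) = 24071/(1/2633) = 24071*2633 = 63378943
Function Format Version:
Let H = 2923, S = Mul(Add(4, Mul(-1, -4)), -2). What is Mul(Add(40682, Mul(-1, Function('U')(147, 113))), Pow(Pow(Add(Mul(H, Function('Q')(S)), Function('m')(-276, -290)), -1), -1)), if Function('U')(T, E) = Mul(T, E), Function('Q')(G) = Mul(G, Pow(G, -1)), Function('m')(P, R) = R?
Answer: 63378943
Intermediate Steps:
S = -16 (S = Mul(Add(4, 4), -2) = Mul(8, -2) = -16)
Function('Q')(G) = 1
Function('U')(T, E) = Mul(E, T)
Mul(Add(40682, Mul(-1, Function('U')(147, 113))), Pow(Pow(Add(Mul(H, Function('Q')(S)), Function('m')(-276, -290)), -1), -1)) = Mul(Add(40682, Mul(-1, Mul(113, 147))), Pow(Pow(Add(Mul(2923, 1), -290), -1), -1)) = Mul(Add(40682, Mul(-1, 16611)), Pow(Pow(Add(2923, -290), -1), -1)) = Mul(Add(40682, -16611), Pow(Pow(2633, -1), -1)) = Mul(24071, Pow(Rational(1, 2633), -1)) = Mul(24071, 2633) = 63378943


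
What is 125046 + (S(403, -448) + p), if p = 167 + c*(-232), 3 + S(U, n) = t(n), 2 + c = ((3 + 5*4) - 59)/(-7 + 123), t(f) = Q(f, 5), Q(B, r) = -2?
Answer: 125744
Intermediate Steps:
t(f) = -2
c = -67/29 (c = -2 + ((3 + 5*4) - 59)/(-7 + 123) = -2 + ((3 + 20) - 59)/116 = -2 + (23 - 59)*(1/116) = -2 - 36*1/116 = -2 - 9/29 = -67/29 ≈ -2.3103)
S(U, n) = -5 (S(U, n) = -3 - 2 = -5)
p = 703 (p = 167 - 67/29*(-232) = 167 + 536 = 703)
125046 + (S(403, -448) + p) = 125046 + (-5 + 703) = 125046 + 698 = 125744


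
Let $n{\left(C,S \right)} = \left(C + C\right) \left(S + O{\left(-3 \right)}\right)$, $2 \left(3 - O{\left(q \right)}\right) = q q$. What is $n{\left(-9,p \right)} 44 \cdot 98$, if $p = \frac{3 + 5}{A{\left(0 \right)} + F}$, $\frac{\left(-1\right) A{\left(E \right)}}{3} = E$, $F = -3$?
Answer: $323400$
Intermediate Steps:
$A{\left(E \right)} = - 3 E$
$O{\left(q \right)} = 3 - \frac{q^{2}}{2}$ ($O{\left(q \right)} = 3 - \frac{q q}{2} = 3 - \frac{q^{2}}{2}$)
$p = - \frac{8}{3}$ ($p = \frac{3 + 5}{\left(-3\right) 0 - 3} = \frac{8}{0 - 3} = \frac{8}{-3} = 8 \left(- \frac{1}{3}\right) = - \frac{8}{3} \approx -2.6667$)
$n{\left(C,S \right)} = 2 C \left(- \frac{3}{2} + S\right)$ ($n{\left(C,S \right)} = \left(C + C\right) \left(S + \left(3 - \frac{\left(-3\right)^{2}}{2}\right)\right) = 2 C \left(S + \left(3 - \frac{9}{2}\right)\right) = 2 C \left(S - \frac{3}{2}\right) = 2 C \left(- \frac{3}{2} + S\right)$)
$n{\left(-9,p \right)} 44 \cdot 98 = - 9 \left(-3 + 2 \left(- \frac{8}{3}\right)\right) 44 \cdot 98 = - 9 \left(-3 - \frac{16}{3}\right) 44 \cdot 98 = \left(-9\right) \left(- \frac{25}{3}\right) 44 \cdot 98 = 75 \cdot 44 \cdot 98 = 3300 \cdot 98 = 323400$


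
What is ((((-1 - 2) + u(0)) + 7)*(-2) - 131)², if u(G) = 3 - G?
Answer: 21025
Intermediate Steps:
((((-1 - 2) + u(0)) + 7)*(-2) - 131)² = ((((-1 - 2) + (3 - 1*0)) + 7)*(-2) - 131)² = (((-3 + (3 + 0)) + 7)*(-2) - 131)² = (((-3 + 3) + 7)*(-2) - 131)² = ((0 + 7)*(-2) - 131)² = (7*(-2) - 131)² = (-14 - 131)² = (-145)² = 21025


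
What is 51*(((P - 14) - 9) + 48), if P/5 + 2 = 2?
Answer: 1275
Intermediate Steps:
P = 0 (P = -10 + 5*2 = -10 + 10 = 0)
51*(((P - 14) - 9) + 48) = 51*(((0 - 14) - 9) + 48) = 51*((-14 - 9) + 48) = 51*(-23 + 48) = 51*25 = 1275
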